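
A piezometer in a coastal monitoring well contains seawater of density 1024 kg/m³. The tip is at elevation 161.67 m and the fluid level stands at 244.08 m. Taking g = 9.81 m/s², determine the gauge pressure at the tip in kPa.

Pressure head ψ = h − z = 244.08 − 161.67 = 82.41 m.
P = ρgψ = 1024 × 9.81 × 82.41 = 827845 Pa ≈ 828 kPa.

P ≈ 828 kPa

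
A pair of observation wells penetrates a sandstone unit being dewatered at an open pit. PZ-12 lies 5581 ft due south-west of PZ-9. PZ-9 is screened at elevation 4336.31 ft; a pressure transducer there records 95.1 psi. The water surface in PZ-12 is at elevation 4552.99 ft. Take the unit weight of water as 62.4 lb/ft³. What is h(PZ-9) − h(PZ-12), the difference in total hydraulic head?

Pressure head at PZ-9: ψ = 144·P/γ = 144 × 95.1 / 62.4 = 219.46 ft.
Total head at PZ-9: h = z + ψ = 4336.31 + 219.46 = 4555.77 ft.
Total head at PZ-12: h = 4552.99 ft (water level in the piezometer is the total head).
Head difference: h(PZ-9) − h(PZ-12) = 4555.77 − 4552.99 = 2.78 ft.

Δh ≈ 2.78 ft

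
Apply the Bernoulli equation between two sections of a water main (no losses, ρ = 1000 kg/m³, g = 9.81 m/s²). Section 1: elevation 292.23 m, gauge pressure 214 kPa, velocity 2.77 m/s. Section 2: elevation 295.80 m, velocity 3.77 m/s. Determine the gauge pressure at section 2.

Pressure head at 1: ψ₁ = P₁/(ρg) = 214×1000 / (1000 × 9.81) = 21.81 m.
Velocity heads: v₁²/2g = 2.77²/19.62 = 0.391 m; v₂²/2g = 3.77²/19.62 = 0.724 m.
Total head H = z₁ + ψ₁ + v₁²/2g = 292.23 + 21.81 + 0.391 = 314.43 m.
ψ₂ = H − z₂ − v₂²/2g = 314.43 − 295.80 − 0.724 = 17.91 m.
P₂ = ρgψ₂ = 1000 × 9.81 × 17.91 ≈ 176 kPa.

P₂ ≈ 176 kPa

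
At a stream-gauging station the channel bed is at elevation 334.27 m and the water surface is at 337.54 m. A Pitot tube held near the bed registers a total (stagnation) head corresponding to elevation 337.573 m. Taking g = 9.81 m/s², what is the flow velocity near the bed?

v ≈ 0.805 m/s

Near the bed, under hydrostatic conditions, the piezometric head (z + ψ) equals the free-surface elevation, 337.54 m.
Velocity head = total − piezometric = 337.573 − 337.54 = 0.033 m.
v = √(2g·h_v) = √(2 × 9.81 × 0.033) = 0.805 m/s.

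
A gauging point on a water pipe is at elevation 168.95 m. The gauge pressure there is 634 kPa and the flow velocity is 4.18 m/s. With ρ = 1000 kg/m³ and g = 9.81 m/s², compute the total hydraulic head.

Pressure head ψ = P/(ρg) = 634×1000 / (1000 × 9.81) = 64.63 m.
Velocity head = v²/(2g) = 4.18² / (2 × 9.81) = 0.891 m.
h = z + ψ + v²/(2g) = 168.95 + 64.63 + 0.891 = 234.47 m.

h ≈ 234.47 m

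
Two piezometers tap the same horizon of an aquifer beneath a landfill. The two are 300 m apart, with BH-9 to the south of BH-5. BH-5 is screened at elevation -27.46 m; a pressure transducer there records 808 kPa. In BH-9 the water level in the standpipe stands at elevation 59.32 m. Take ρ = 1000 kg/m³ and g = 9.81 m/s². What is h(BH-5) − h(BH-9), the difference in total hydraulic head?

Δh ≈ -4.42 m

Pressure head at BH-5: ψ = P/(ρg) = 808×1000 / (1000 × 9.81) = 82.36 m.
Total head at BH-5: h = z + ψ = -27.46 + 82.36 = 54.90 m.
Total head at BH-9: h = 59.32 m (water level in the piezometer is the total head).
Head difference: h(BH-5) − h(BH-9) = 54.90 − 59.32 = -4.42 m.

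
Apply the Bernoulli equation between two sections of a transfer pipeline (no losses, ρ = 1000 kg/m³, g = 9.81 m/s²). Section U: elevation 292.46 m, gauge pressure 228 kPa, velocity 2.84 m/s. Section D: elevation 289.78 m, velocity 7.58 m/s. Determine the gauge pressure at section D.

Pressure head at U: ψ₁ = P₁/(ρg) = 228×1000 / (1000 × 9.81) = 23.24 m.
Velocity heads: v₁²/2g = 2.84²/19.62 = 0.411 m; v₂²/2g = 7.58²/19.62 = 2.928 m.
Total head H = z₁ + ψ₁ + v₁²/2g = 292.46 + 23.24 + 0.411 = 316.11 m.
ψ₂ = H − z₂ − v₂²/2g = 316.11 − 289.78 − 2.928 = 23.40 m.
P₂ = ρgψ₂ = 1000 × 9.81 × 23.40 ≈ 230 kPa.

P₂ ≈ 230 kPa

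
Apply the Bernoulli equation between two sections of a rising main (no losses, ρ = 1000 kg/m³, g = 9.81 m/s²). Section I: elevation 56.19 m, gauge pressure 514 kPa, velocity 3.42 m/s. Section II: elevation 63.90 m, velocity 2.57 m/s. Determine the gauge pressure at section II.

Pressure head at I: ψ₁ = P₁/(ρg) = 514×1000 / (1000 × 9.81) = 52.40 m.
Velocity heads: v₁²/2g = 3.42²/19.62 = 0.596 m; v₂²/2g = 2.57²/19.62 = 0.337 m.
Total head H = z₁ + ψ₁ + v₁²/2g = 56.19 + 52.40 + 0.596 = 109.19 m.
ψ₂ = H − z₂ − v₂²/2g = 109.19 − 63.90 − 0.337 = 44.95 m.
P₂ = ρgψ₂ = 1000 × 9.81 × 44.95 ≈ 441 kPa.

P₂ ≈ 441 kPa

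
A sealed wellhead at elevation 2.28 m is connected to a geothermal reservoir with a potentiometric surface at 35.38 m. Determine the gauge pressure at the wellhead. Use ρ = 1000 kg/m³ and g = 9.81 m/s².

P ≈ 325 kPa

Head above the cap: Δh = 35.38 − 2.28 = 33.10 m.
P = ρgΔh = 1000 × 9.81 × 33.10 = 324711 Pa ≈ 325 kPa.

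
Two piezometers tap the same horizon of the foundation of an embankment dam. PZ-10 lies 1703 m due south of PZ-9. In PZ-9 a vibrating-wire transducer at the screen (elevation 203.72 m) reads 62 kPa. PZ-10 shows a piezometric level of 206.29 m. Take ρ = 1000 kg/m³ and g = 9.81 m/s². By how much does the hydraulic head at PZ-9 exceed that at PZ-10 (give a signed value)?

Pressure head at PZ-9: ψ = P/(ρg) = 62×1000 / (1000 × 9.81) = 6.32 m.
Total head at PZ-9: h = z + ψ = 203.72 + 6.32 = 210.04 m.
Total head at PZ-10: h = 206.29 m (water level in the piezometer is the total head).
Head difference: h(PZ-9) − h(PZ-10) = 210.04 − 206.29 = 3.75 m.

Δh ≈ 3.75 m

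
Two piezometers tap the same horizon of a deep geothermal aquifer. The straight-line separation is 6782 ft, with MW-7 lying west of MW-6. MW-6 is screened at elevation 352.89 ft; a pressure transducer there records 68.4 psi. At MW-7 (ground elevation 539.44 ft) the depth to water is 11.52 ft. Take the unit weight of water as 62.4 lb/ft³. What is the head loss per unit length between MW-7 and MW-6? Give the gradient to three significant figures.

Pressure head at MW-6: ψ = 144·P/γ = 144 × 68.4 / 62.4 = 157.85 ft.
Total head at MW-6: h = z + ψ = 352.89 + 157.85 = 510.74 ft.
Total head at MW-7: h = 539.44 − 11.52 = 527.92 ft.
Head difference: h(MW-6) − h(MW-7) = 510.74 − 527.92 = -17.18 ft.
Hydraulic gradient: i = |Δh| / L = 17.18 / 6782 = 0.00253.

i ≈ 0.00253 ft/ft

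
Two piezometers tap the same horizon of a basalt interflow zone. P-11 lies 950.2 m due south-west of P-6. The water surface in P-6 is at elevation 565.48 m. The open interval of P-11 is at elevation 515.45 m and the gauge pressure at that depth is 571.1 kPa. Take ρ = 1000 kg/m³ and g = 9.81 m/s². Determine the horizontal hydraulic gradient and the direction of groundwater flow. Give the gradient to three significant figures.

Total head at P-6: h = 565.48 m (water level in the piezometer is the total head).
Pressure head at P-11: ψ = P/(ρg) = 571.1×1000 / (1000 × 9.81) = 58.22 m.
Total head at P-11: h = z + ψ = 515.45 + 58.22 = 573.67 m.
Head difference: h(P-6) − h(P-11) = 565.48 − 573.67 = -8.19 m.
Hydraulic gradient: i = |Δh| / L = 8.19 / 950.2 = 0.00862.
Flow is from higher to lower head: from P-11 toward P-6, i.e. toward the north-east.

i ≈ 0.00862; groundwater flows toward the north-east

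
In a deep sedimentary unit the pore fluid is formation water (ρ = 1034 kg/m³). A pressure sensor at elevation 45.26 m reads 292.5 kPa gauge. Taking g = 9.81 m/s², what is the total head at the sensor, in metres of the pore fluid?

ψ = P/(ρg) = 292.5×1000 / (1034 × 9.81) = 28.84 m.
h = z + ψ = 45.26 + 28.84 = 74.10 m.

h ≈ 74.10 m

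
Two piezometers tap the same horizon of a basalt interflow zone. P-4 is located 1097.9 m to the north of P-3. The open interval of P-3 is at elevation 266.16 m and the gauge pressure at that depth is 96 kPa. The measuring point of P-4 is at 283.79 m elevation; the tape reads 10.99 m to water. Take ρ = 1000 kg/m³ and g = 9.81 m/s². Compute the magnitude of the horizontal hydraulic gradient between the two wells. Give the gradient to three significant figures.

i ≈ 0.00287

Pressure head at P-3: ψ = P/(ρg) = 96×1000 / (1000 × 9.81) = 9.79 m.
Total head at P-3: h = z + ψ = 266.16 + 9.79 = 275.95 m.
Total head at P-4: h = 283.79 − 10.99 = 272.80 m.
Head difference: h(P-3) − h(P-4) = 275.95 − 272.80 = 3.15 m.
Hydraulic gradient: i = |Δh| / L = 3.15 / 1097.9 = 0.00287.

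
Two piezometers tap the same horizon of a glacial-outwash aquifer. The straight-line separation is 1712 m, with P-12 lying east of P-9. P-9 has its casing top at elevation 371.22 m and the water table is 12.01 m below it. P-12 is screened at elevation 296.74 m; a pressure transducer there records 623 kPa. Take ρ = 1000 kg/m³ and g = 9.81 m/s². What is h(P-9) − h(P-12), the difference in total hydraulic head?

Total head at P-9: h = 371.22 − 12.01 = 359.21 m.
Pressure head at P-12: ψ = P/(ρg) = 623×1000 / (1000 × 9.81) = 63.51 m.
Total head at P-12: h = z + ψ = 296.74 + 63.51 = 360.25 m.
Head difference: h(P-9) − h(P-12) = 359.21 − 360.25 = -1.04 m.

Δh ≈ -1.04 m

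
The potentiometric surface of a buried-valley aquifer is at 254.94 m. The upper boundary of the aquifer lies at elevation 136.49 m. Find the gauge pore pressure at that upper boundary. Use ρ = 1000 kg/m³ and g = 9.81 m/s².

P ≈ 1160 kPa

Pressure head at the aquifer top: ψ = h − z = 254.94 − 136.49 = 118.45 m.
P = ρgψ = 1000 × 9.81 × 118.45 = 1161994 Pa ≈ 1160 kPa.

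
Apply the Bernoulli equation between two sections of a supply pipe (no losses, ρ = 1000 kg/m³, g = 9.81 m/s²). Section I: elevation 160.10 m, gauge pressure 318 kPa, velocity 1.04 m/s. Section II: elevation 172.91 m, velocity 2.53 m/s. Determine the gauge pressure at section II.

P₂ ≈ 190 kPa

Pressure head at I: ψ₁ = P₁/(ρg) = 318×1000 / (1000 × 9.81) = 32.42 m.
Velocity heads: v₁²/2g = 1.04²/19.62 = 0.055 m; v₂²/2g = 2.53²/19.62 = 0.326 m.
Total head H = z₁ + ψ₁ + v₁²/2g = 160.10 + 32.42 + 0.055 = 192.57 m.
ψ₂ = H − z₂ − v₂²/2g = 192.57 − 172.91 − 0.326 = 19.33 m.
P₂ = ρgψ₂ = 1000 × 9.81 × 19.33 ≈ 190 kPa.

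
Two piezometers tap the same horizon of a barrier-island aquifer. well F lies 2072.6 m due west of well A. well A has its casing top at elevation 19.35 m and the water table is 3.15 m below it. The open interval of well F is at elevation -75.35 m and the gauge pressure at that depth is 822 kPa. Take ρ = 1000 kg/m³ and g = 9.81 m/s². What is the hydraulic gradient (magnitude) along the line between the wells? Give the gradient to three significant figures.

i ≈ 0.00374

Total head at well A: h = 19.35 − 3.15 = 16.20 m.
Pressure head at well F: ψ = P/(ρg) = 822×1000 / (1000 × 9.81) = 83.79 m.
Total head at well F: h = z + ψ = -75.35 + 83.79 = 8.44 m.
Head difference: h(well A) − h(well F) = 16.20 − 8.44 = 7.76 m.
Hydraulic gradient: i = |Δh| / L = 7.76 / 2072.6 = 0.00374.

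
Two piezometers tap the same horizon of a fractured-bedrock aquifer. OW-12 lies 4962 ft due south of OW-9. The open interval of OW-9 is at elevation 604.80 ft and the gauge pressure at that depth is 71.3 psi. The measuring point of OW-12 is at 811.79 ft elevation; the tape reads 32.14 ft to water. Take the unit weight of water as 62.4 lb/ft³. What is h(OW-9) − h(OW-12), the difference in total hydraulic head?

Pressure head at OW-9: ψ = 144·P/γ = 144 × 71.3 / 62.4 = 164.54 ft.
Total head at OW-9: h = z + ψ = 604.80 + 164.54 = 769.34 ft.
Total head at OW-12: h = 811.79 − 32.14 = 779.65 ft.
Head difference: h(OW-9) − h(OW-12) = 769.34 − 779.65 = -10.31 ft.

Δh ≈ -10.31 ft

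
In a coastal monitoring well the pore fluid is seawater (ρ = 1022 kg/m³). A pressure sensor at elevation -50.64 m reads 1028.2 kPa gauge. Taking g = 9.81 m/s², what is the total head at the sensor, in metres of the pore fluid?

ψ = P/(ρg) = 1028.2×1000 / (1022 × 9.81) = 102.56 m.
h = z + ψ = -50.64 + 102.56 = 51.92 m.

h ≈ 51.92 m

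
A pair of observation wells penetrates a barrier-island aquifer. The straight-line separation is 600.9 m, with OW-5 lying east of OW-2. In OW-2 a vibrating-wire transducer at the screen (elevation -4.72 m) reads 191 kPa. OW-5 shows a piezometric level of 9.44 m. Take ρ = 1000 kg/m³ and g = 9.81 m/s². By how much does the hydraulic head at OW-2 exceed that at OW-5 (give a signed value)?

Δh ≈ 5.31 m

Pressure head at OW-2: ψ = P/(ρg) = 191×1000 / (1000 × 9.81) = 19.47 m.
Total head at OW-2: h = z + ψ = -4.72 + 19.47 = 14.75 m.
Total head at OW-5: h = 9.44 m (water level in the piezometer is the total head).
Head difference: h(OW-2) − h(OW-5) = 14.75 − 9.44 = 5.31 m.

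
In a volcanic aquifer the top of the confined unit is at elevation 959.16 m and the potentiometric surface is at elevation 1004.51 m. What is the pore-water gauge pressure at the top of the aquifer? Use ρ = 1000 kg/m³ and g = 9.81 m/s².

Pressure head at the aquifer top: ψ = h − z = 1004.51 − 959.16 = 45.35 m.
P = ρgψ = 1000 × 9.81 × 45.35 = 444884 Pa ≈ 445 kPa.

P ≈ 445 kPa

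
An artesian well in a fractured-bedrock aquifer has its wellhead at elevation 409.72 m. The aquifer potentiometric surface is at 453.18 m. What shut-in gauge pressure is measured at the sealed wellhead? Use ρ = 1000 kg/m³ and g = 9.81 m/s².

Head above the cap: Δh = 453.18 − 409.72 = 43.46 m.
P = ρgΔh = 1000 × 9.81 × 43.46 = 426343 Pa ≈ 426 kPa.

P ≈ 426 kPa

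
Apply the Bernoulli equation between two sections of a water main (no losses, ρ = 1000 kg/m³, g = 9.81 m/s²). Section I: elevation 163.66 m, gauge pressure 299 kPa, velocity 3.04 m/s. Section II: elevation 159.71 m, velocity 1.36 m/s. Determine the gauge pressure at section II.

P₂ ≈ 341 kPa

Pressure head at I: ψ₁ = P₁/(ρg) = 299×1000 / (1000 × 9.81) = 30.48 m.
Velocity heads: v₁²/2g = 3.04²/19.62 = 0.471 m; v₂²/2g = 1.36²/19.62 = 0.094 m.
Total head H = z₁ + ψ₁ + v₁²/2g = 163.66 + 30.48 + 0.471 = 194.61 m.
ψ₂ = H − z₂ − v₂²/2g = 194.61 − 159.71 − 0.094 = 34.81 m.
P₂ = ρgψ₂ = 1000 × 9.81 × 34.81 ≈ 341 kPa.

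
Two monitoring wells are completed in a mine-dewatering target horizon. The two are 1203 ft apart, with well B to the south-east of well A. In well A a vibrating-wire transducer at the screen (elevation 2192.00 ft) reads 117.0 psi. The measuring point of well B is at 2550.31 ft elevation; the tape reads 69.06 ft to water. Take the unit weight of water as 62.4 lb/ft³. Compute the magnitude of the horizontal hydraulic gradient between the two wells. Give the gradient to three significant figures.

Pressure head at well A: ψ = 144·P/γ = 144 × 117.0 / 62.4 = 270.00 ft.
Total head at well A: h = z + ψ = 2192.00 + 270.00 = 2462.00 ft.
Total head at well B: h = 2550.31 − 69.06 = 2481.25 ft.
Head difference: h(well A) − h(well B) = 2462.00 − 2481.25 = -19.25 ft.
Hydraulic gradient: i = |Δh| / L = 19.25 / 1203 = 0.0160.

i ≈ 0.0160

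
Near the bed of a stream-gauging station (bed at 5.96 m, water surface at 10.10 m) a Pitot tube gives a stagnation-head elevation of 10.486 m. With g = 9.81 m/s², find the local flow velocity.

v ≈ 2.75 m/s

Near the bed, under hydrostatic conditions, the piezometric head (z + ψ) equals the free-surface elevation, 10.10 m.
Velocity head = total − piezometric = 10.486 − 10.10 = 0.386 m.
v = √(2g·h_v) = √(2 × 9.81 × 0.386) = 2.75 m/s.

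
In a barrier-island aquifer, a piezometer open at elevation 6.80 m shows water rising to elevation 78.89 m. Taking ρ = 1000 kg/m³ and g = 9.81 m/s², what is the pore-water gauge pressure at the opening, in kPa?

Pressure head ψ = h − z = 78.89 − 6.80 = 72.09 m.
P = ρgψ = 1000 × 9.81 × 72.09 = 707203 Pa ≈ 707 kPa.

P ≈ 707 kPa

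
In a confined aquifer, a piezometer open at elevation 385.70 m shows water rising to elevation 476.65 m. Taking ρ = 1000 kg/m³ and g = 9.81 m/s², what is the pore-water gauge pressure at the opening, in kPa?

P ≈ 892 kPa

Pressure head ψ = h − z = 476.65 − 385.70 = 90.95 m.
P = ρgψ = 1000 × 9.81 × 90.95 = 892220 Pa ≈ 892 kPa.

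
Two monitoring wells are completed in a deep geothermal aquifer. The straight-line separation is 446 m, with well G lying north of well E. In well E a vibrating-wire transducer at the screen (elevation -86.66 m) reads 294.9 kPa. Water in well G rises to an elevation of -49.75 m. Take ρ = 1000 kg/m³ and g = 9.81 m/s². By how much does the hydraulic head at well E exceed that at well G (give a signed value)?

Δh ≈ -6.85 m

Pressure head at well E: ψ = P/(ρg) = 294.9×1000 / (1000 × 9.81) = 30.06 m.
Total head at well E: h = z + ψ = -86.66 + 30.06 = -56.60 m.
Total head at well G: h = -49.75 m (water level in the piezometer is the total head).
Head difference: h(well E) − h(well G) = -56.60 − (-49.75) = -6.85 m.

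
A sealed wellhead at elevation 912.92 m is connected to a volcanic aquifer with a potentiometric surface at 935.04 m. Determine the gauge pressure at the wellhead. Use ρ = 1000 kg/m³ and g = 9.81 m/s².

Head above the cap: Δh = 935.04 − 912.92 = 22.12 m.
P = ρgΔh = 1000 × 9.81 × 22.12 = 216997 Pa ≈ 217 kPa.

P ≈ 217 kPa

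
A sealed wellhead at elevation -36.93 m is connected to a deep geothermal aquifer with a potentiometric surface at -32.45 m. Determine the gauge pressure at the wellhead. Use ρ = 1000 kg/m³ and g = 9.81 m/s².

Head above the cap: Δh = -32.45 − (-36.93) = 4.48 m.
P = ρgΔh = 1000 × 9.81 × 4.48 = 43949 Pa ≈ 43.9 kPa.

P ≈ 43.9 kPa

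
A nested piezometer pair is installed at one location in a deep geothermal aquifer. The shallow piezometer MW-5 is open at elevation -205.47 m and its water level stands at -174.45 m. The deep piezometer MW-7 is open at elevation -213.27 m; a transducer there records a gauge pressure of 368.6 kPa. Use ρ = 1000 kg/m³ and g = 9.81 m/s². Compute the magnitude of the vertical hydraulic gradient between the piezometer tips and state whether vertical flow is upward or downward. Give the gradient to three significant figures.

|i_v| ≈ 0.160; vertical flow is downward

Total head at MW-5: h = -174.45 m (water level in the standpipe).
Pressure head at MW-7: ψ = P/(ρg) = 368.6×1000 / (1000 × 9.81) = 37.57 m.
Total head at MW-7: h = z + ψ = -213.27 + 37.57 = -175.70 m.
Δh = h(MW-5) − h(MW-7) = -174.45 − (-175.70) = 1.25 m.
Vertical separation Δz = -205.47 − (-213.27) = 7.80 m.
|i_v| = |Δh| / Δz = 1.25 / 7.80 = 0.160.
Head is higher in the shallow piezometer, so vertical flow is downward (recharge condition).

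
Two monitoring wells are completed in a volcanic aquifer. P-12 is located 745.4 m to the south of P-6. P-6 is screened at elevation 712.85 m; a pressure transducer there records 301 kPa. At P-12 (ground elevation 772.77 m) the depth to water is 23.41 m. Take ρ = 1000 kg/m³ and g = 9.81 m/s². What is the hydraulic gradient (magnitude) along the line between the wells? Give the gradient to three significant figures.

i ≈ 0.00782

Pressure head at P-6: ψ = P/(ρg) = 301×1000 / (1000 × 9.81) = 30.68 m.
Total head at P-6: h = z + ψ = 712.85 + 30.68 = 743.53 m.
Total head at P-12: h = 772.77 − 23.41 = 749.36 m.
Head difference: h(P-6) − h(P-12) = 743.53 − 749.36 = -5.83 m.
Hydraulic gradient: i = |Δh| / L = 5.83 / 745.4 = 0.00782.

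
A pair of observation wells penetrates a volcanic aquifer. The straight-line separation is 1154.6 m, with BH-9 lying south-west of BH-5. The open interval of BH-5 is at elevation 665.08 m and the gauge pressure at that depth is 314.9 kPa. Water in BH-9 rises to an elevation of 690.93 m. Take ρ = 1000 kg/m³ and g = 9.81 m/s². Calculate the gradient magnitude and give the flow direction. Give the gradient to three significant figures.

i ≈ 0.00541; groundwater flows toward the south-west

Pressure head at BH-5: ψ = P/(ρg) = 314.9×1000 / (1000 × 9.81) = 32.10 m.
Total head at BH-5: h = z + ψ = 665.08 + 32.10 = 697.18 m.
Total head at BH-9: h = 690.93 m (water level in the piezometer is the total head).
Head difference: h(BH-5) − h(BH-9) = 697.18 − 690.93 = 6.25 m.
Hydraulic gradient: i = |Δh| / L = 6.25 / 1154.6 = 0.00541.
Flow is from higher to lower head: from BH-5 toward BH-9, i.e. toward the south-west.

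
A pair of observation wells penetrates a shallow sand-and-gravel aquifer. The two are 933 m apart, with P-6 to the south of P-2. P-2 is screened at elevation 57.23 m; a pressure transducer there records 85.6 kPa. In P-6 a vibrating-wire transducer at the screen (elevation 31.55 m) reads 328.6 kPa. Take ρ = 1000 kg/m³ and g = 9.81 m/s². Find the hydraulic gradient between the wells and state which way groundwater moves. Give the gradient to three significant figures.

Pressure head at P-2: ψ = P/(ρg) = 85.6×1000 / (1000 × 9.81) = 8.73 m.
Total head at P-2: h = z + ψ = 57.23 + 8.73 = 65.96 m.
Pressure head at P-6: ψ = P/(ρg) = 328.6×1000 / (1000 × 9.81) = 33.50 m.
Total head at P-6: h = z + ψ = 31.55 + 33.50 = 65.05 m.
Head difference: h(P-2) − h(P-6) = 65.96 − 65.05 = 0.91 m.
Hydraulic gradient: i = |Δh| / L = 0.91 / 933 = 0.000975.
Flow is from higher to lower head: from P-2 toward P-6, i.e. toward the south.

i ≈ 0.000975; groundwater flows toward the south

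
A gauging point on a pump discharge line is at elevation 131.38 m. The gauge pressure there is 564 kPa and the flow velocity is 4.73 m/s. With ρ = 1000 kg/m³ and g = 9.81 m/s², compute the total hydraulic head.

Pressure head ψ = P/(ρg) = 564×1000 / (1000 × 9.81) = 57.49 m.
Velocity head = v²/(2g) = 4.73² / (2 × 9.81) = 1.140 m.
h = z + ψ + v²/(2g) = 131.38 + 57.49 + 1.140 = 190.01 m.

h ≈ 190.01 m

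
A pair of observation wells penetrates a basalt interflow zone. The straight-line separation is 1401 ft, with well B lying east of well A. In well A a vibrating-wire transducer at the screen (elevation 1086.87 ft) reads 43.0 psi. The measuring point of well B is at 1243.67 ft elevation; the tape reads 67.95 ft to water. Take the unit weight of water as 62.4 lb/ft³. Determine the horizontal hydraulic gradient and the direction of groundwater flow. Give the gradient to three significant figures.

i ≈ 0.00741; groundwater flows toward the east

Pressure head at well A: ψ = 144·P/γ = 144 × 43.0 / 62.4 = 99.23 ft.
Total head at well A: h = z + ψ = 1086.87 + 99.23 = 1186.10 ft.
Total head at well B: h = 1243.67 − 67.95 = 1175.72 ft.
Head difference: h(well A) − h(well B) = 1186.10 − 1175.72 = 10.38 ft.
Hydraulic gradient: i = |Δh| / L = 10.38 / 1401 = 0.00741.
Flow is from higher to lower head: from well A toward well B, i.e. toward the east.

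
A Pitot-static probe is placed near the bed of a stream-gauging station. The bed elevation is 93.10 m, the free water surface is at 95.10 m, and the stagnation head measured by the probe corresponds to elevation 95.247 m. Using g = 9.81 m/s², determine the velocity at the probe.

Near the bed, under hydrostatic conditions, the piezometric head (z + ψ) equals the free-surface elevation, 95.10 m.
Velocity head = total − piezometric = 95.247 − 95.10 = 0.147 m.
v = √(2g·h_v) = √(2 × 9.81 × 0.147) = 1.70 m/s.

v ≈ 1.70 m/s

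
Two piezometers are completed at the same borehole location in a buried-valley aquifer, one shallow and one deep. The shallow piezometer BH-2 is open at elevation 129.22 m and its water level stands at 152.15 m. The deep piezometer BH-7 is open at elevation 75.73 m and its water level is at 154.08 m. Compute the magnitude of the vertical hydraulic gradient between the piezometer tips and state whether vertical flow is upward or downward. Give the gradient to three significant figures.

|i_v| ≈ 0.0361; vertical flow is upward

Total head at BH-2: h = 152.15 m (water level in the standpipe).
Total head at BH-7: h = 154.08 m.
Δh = h(BH-2) − h(BH-7) = 152.15 − 154.08 = -1.93 m.
Vertical separation Δz = 129.22 − 75.73 = 53.49 m.
|i_v| = |Δh| / Δz = 1.93 / 53.49 = 0.0361.
Head is higher in the deep piezometer, so vertical flow is upward (discharge condition).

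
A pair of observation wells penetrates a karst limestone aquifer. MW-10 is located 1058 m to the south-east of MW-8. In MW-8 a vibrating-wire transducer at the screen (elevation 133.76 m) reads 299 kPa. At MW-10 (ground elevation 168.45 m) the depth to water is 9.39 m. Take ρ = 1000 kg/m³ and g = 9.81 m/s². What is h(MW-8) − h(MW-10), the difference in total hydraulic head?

Δh ≈ 5.18 m

Pressure head at MW-8: ψ = P/(ρg) = 299×1000 / (1000 × 9.81) = 30.48 m.
Total head at MW-8: h = z + ψ = 133.76 + 30.48 = 164.24 m.
Total head at MW-10: h = 168.45 − 9.39 = 159.06 m.
Head difference: h(MW-8) − h(MW-10) = 164.24 − 159.06 = 5.18 m.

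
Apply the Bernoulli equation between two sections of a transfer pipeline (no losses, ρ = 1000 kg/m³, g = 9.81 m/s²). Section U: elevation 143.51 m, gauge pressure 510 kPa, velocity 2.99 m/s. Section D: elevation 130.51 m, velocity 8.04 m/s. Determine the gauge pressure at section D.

Pressure head at U: ψ₁ = P₁/(ρg) = 510×1000 / (1000 × 9.81) = 51.99 m.
Velocity heads: v₁²/2g = 2.99²/19.62 = 0.456 m; v₂²/2g = 8.04²/19.62 = 3.295 m.
Total head H = z₁ + ψ₁ + v₁²/2g = 143.51 + 51.99 + 0.456 = 195.96 m.
ψ₂ = H − z₂ − v₂²/2g = 195.96 − 130.51 − 3.295 = 62.16 m.
P₂ = ρgψ₂ = 1000 × 9.81 × 62.16 ≈ 610 kPa.

P₂ ≈ 610 kPa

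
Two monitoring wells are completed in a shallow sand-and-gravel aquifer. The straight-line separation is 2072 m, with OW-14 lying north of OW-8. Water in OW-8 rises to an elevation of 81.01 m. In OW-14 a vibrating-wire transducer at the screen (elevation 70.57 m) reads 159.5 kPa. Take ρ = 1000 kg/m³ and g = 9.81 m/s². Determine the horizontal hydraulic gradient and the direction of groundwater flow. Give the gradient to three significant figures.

Total head at OW-8: h = 81.01 m (water level in the piezometer is the total head).
Pressure head at OW-14: ψ = P/(ρg) = 159.5×1000 / (1000 × 9.81) = 16.26 m.
Total head at OW-14: h = z + ψ = 70.57 + 16.26 = 86.83 m.
Head difference: h(OW-8) − h(OW-14) = 81.01 − 86.83 = -5.82 m.
Hydraulic gradient: i = |Δh| / L = 5.82 / 2072 = 0.00281.
Flow is from higher to lower head: from OW-14 toward OW-8, i.e. toward the south.

i ≈ 0.00281; groundwater flows toward the south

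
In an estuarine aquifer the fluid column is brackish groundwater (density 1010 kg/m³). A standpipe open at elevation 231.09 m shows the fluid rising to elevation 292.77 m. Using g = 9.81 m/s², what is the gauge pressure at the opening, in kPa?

Pressure head ψ = h − z = 292.77 − 231.09 = 61.68 m.
P = ρgψ = 1010 × 9.81 × 61.68 = 611132 Pa ≈ 611 kPa.

P ≈ 611 kPa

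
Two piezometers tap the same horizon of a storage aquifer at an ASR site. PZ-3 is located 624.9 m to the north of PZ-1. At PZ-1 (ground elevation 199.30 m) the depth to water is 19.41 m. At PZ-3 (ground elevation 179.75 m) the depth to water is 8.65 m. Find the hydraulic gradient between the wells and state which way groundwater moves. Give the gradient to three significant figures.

Total head at PZ-1: h = 199.30 − 19.41 = 179.89 m.
Total head at PZ-3: h = 179.75 − 8.65 = 171.10 m.
Head difference: h(PZ-1) − h(PZ-3) = 179.89 − 171.10 = 8.79 m.
Hydraulic gradient: i = |Δh| / L = 8.79 / 624.9 = 0.0141.
Flow is from higher to lower head: from PZ-1 toward PZ-3, i.e. toward the north.

i ≈ 0.0141; groundwater flows toward the north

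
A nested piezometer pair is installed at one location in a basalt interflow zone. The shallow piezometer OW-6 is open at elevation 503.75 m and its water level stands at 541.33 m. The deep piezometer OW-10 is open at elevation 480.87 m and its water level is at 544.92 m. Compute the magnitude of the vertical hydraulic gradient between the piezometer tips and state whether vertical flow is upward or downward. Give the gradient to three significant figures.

Total head at OW-6: h = 541.33 m (water level in the standpipe).
Total head at OW-10: h = 544.92 m.
Δh = h(OW-6) − h(OW-10) = 541.33 − 544.92 = -3.59 m.
Vertical separation Δz = 503.75 − 480.87 = 22.88 m.
|i_v| = |Δh| / Δz = 3.59 / 22.88 = 0.157.
Head is higher in the deep piezometer, so vertical flow is upward (discharge condition).

|i_v| ≈ 0.157; vertical flow is upward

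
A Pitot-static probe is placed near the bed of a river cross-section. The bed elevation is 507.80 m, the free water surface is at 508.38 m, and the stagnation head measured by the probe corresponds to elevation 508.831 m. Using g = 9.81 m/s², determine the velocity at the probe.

Near the bed, under hydrostatic conditions, the piezometric head (z + ψ) equals the free-surface elevation, 508.38 m.
Velocity head = total − piezometric = 508.831 − 508.38 = 0.451 m.
v = √(2g·h_v) = √(2 × 9.81 × 0.451) = 2.97 m/s.

v ≈ 2.97 m/s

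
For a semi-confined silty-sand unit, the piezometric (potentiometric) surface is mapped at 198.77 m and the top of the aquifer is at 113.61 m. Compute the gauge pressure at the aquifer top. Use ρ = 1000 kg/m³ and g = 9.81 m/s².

Pressure head at the aquifer top: ψ = h − z = 198.77 − 113.61 = 85.16 m.
P = ρgψ = 1000 × 9.81 × 85.16 = 835420 Pa ≈ 835 kPa.

P ≈ 835 kPa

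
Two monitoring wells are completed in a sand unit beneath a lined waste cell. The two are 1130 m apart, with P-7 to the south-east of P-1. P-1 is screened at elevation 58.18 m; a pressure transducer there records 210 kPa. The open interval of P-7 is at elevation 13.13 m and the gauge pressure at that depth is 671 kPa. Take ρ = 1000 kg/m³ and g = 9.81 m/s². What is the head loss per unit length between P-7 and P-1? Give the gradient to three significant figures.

i ≈ 0.00172 m/m

Pressure head at P-1: ψ = P/(ρg) = 210×1000 / (1000 × 9.81) = 21.41 m.
Total head at P-1: h = z + ψ = 58.18 + 21.41 = 79.59 m.
Pressure head at P-7: ψ = P/(ρg) = 671×1000 / (1000 × 9.81) = 68.40 m.
Total head at P-7: h = z + ψ = 13.13 + 68.40 = 81.53 m.
Head difference: h(P-1) − h(P-7) = 79.59 − 81.53 = -1.94 m.
Hydraulic gradient: i = |Δh| / L = 1.94 / 1130 = 0.00172.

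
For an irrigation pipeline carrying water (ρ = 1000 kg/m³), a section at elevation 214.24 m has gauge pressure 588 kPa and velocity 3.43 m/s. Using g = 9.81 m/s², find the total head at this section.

h ≈ 274.78 m

Pressure head ψ = P/(ρg) = 588×1000 / (1000 × 9.81) = 59.94 m.
Velocity head = v²/(2g) = 3.43² / (2 × 9.81) = 0.600 m.
h = z + ψ + v²/(2g) = 214.24 + 59.94 + 0.600 = 274.78 m.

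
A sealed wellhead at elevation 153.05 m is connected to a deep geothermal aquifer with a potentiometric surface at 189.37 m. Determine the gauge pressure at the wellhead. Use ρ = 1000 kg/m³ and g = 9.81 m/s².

P ≈ 356 kPa

Head above the cap: Δh = 189.37 − 153.05 = 36.32 m.
P = ρgΔh = 1000 × 9.81 × 36.32 = 356299 Pa ≈ 356 kPa.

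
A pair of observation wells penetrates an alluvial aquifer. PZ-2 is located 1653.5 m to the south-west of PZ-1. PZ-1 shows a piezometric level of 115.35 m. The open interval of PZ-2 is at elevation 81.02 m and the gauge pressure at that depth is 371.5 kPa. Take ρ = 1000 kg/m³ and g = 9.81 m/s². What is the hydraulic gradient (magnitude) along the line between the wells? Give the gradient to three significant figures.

i ≈ 0.00214

Total head at PZ-1: h = 115.35 m (water level in the piezometer is the total head).
Pressure head at PZ-2: ψ = P/(ρg) = 371.5×1000 / (1000 × 9.81) = 37.87 m.
Total head at PZ-2: h = z + ψ = 81.02 + 37.87 = 118.89 m.
Head difference: h(PZ-1) − h(PZ-2) = 115.35 − 118.89 = -3.54 m.
Hydraulic gradient: i = |Δh| / L = 3.54 / 1653.5 = 0.00214.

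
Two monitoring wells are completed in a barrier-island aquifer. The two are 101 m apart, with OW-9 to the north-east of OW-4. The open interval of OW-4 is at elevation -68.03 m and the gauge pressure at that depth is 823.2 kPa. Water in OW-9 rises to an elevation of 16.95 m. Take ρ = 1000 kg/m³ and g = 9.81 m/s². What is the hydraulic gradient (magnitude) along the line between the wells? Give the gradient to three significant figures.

i ≈ 0.0106

Pressure head at OW-4: ψ = P/(ρg) = 823.2×1000 / (1000 × 9.81) = 83.91 m.
Total head at OW-4: h = z + ψ = -68.03 + 83.91 = 15.88 m.
Total head at OW-9: h = 16.95 m (water level in the piezometer is the total head).
Head difference: h(OW-4) − h(OW-9) = 15.88 − 16.95 = -1.07 m.
Hydraulic gradient: i = |Δh| / L = 1.07 / 101 = 0.0106.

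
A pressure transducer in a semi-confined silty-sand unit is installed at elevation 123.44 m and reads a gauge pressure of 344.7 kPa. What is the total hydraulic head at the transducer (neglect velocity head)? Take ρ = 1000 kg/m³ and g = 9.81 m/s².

h ≈ 158.58 m

ψ = P/(ρg) = 344.7×1000 / (1000 × 9.81) = 35.14 m.
h = z + ψ = 123.44 + 35.14 = 158.58 m.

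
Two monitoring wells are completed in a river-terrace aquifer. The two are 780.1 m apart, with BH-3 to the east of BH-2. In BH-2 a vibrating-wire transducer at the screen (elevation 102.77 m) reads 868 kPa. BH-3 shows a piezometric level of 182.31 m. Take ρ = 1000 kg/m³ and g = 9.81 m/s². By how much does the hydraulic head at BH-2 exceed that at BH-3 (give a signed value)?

Δh ≈ 8.94 m

Pressure head at BH-2: ψ = P/(ρg) = 868×1000 / (1000 × 9.81) = 88.48 m.
Total head at BH-2: h = z + ψ = 102.77 + 88.48 = 191.25 m.
Total head at BH-3: h = 182.31 m (water level in the piezometer is the total head).
Head difference: h(BH-2) − h(BH-3) = 191.25 − 182.31 = 8.94 m.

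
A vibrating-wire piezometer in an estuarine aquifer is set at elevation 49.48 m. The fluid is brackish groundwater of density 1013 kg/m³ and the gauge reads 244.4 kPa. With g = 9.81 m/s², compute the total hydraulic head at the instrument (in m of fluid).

h ≈ 74.07 m

ψ = P/(ρg) = 244.4×1000 / (1013 × 9.81) = 24.59 m.
h = z + ψ = 49.48 + 24.59 = 74.07 m.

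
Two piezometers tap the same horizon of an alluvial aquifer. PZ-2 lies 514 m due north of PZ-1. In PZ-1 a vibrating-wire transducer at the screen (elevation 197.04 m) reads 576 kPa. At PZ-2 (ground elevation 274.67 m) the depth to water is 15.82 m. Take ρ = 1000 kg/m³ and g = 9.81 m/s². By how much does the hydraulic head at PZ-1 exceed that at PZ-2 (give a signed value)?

Δh ≈ -3.09 m

Pressure head at PZ-1: ψ = P/(ρg) = 576×1000 / (1000 × 9.81) = 58.72 m.
Total head at PZ-1: h = z + ψ = 197.04 + 58.72 = 255.76 m.
Total head at PZ-2: h = 274.67 − 15.82 = 258.85 m.
Head difference: h(PZ-1) − h(PZ-2) = 255.76 − 258.85 = -3.09 m.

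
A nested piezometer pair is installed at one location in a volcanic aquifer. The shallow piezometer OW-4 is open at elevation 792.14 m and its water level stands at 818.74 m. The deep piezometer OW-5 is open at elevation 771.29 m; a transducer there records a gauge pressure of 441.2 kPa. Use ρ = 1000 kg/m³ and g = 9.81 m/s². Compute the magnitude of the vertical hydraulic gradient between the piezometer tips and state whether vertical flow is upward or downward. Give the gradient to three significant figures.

Total head at OW-4: h = 818.74 m (water level in the standpipe).
Pressure head at OW-5: ψ = P/(ρg) = 441.2×1000 / (1000 × 9.81) = 44.97 m.
Total head at OW-5: h = z + ψ = 771.29 + 44.97 = 816.26 m.
Δh = h(OW-4) − h(OW-5) = 818.74 − 816.26 = 2.48 m.
Vertical separation Δz = 792.14 − 771.29 = 20.85 m.
|i_v| = |Δh| / Δz = 2.48 / 20.85 = 0.119.
Head is higher in the shallow piezometer, so vertical flow is downward (recharge condition).

|i_v| ≈ 0.119; vertical flow is downward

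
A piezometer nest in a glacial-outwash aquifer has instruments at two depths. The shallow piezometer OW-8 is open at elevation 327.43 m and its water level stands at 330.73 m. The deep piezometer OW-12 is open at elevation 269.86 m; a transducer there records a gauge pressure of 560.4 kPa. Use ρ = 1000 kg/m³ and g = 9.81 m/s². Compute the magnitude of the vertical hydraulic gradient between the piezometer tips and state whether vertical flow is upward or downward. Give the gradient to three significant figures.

|i_v| ≈ 0.0650; vertical flow is downward

Total head at OW-8: h = 330.73 m (water level in the standpipe).
Pressure head at OW-12: ψ = P/(ρg) = 560.4×1000 / (1000 × 9.81) = 57.13 m.
Total head at OW-12: h = z + ψ = 269.86 + 57.13 = 326.99 m.
Δh = h(OW-8) − h(OW-12) = 330.73 − 326.99 = 3.74 m.
Vertical separation Δz = 327.43 − 269.86 = 57.57 m.
|i_v| = |Δh| / Δz = 3.74 / 57.57 = 0.0650.
Head is higher in the shallow piezometer, so vertical flow is downward (recharge condition).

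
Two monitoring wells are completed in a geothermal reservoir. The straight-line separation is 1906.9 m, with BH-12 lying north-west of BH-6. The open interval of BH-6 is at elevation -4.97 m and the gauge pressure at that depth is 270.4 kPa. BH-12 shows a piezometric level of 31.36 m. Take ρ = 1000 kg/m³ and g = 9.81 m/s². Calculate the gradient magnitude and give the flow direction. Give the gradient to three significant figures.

Pressure head at BH-6: ψ = P/(ρg) = 270.4×1000 / (1000 × 9.81) = 27.56 m.
Total head at BH-6: h = z + ψ = -4.97 + 27.56 = 22.59 m.
Total head at BH-12: h = 31.36 m (water level in the piezometer is the total head).
Head difference: h(BH-6) − h(BH-12) = 22.59 − 31.36 = -8.77 m.
Hydraulic gradient: i = |Δh| / L = 8.77 / 1906.9 = 0.00460.
Flow is from higher to lower head: from BH-12 toward BH-6, i.e. toward the south-east.

i ≈ 0.00460; groundwater flows toward the south-east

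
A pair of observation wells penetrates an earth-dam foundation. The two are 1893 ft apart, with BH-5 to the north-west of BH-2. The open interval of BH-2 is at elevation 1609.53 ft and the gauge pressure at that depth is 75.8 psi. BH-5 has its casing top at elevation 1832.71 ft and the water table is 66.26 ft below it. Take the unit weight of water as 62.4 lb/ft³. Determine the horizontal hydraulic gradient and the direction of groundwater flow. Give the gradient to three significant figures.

Pressure head at BH-2: ψ = 144·P/γ = 144 × 75.8 / 62.4 = 174.92 ft.
Total head at BH-2: h = z + ψ = 1609.53 + 174.92 = 1784.45 ft.
Total head at BH-5: h = 1832.71 − 66.26 = 1766.45 ft.
Head difference: h(BH-2) − h(BH-5) = 1784.45 − 1766.45 = 18.00 ft.
Hydraulic gradient: i = |Δh| / L = 18.00 / 1893 = 0.00951.
Flow is from higher to lower head: from BH-2 toward BH-5, i.e. toward the north-west.

i ≈ 0.00951; groundwater flows toward the north-west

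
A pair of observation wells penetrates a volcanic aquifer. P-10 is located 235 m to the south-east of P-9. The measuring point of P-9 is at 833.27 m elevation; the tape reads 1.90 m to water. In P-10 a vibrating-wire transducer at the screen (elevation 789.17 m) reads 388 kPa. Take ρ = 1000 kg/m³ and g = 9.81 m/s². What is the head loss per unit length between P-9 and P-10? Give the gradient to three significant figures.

i ≈ 0.0113 m/m

Total head at P-9: h = 833.27 − 1.90 = 831.37 m.
Pressure head at P-10: ψ = P/(ρg) = 388×1000 / (1000 × 9.81) = 39.55 m.
Total head at P-10: h = z + ψ = 789.17 + 39.55 = 828.72 m.
Head difference: h(P-9) − h(P-10) = 831.37 − 828.72 = 2.65 m.
Hydraulic gradient: i = |Δh| / L = 2.65 / 235 = 0.0113.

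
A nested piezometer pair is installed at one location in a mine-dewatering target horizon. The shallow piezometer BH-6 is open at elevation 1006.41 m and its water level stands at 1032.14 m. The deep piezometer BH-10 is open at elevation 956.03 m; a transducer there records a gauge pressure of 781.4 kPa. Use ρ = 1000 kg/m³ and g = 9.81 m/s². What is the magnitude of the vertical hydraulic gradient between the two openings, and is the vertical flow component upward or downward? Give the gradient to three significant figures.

|i_v| ≈ 0.0703; vertical flow is upward

Total head at BH-6: h = 1032.14 m (water level in the standpipe).
Pressure head at BH-10: ψ = P/(ρg) = 781.4×1000 / (1000 × 9.81) = 79.65 m.
Total head at BH-10: h = z + ψ = 956.03 + 79.65 = 1035.68 m.
Δh = h(BH-6) − h(BH-10) = 1032.14 − 1035.68 = -3.54 m.
Vertical separation Δz = 1006.41 − 956.03 = 50.38 m.
|i_v| = |Δh| / Δz = 3.54 / 50.38 = 0.0703.
Head is higher in the deep piezometer, so vertical flow is upward (discharge condition).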